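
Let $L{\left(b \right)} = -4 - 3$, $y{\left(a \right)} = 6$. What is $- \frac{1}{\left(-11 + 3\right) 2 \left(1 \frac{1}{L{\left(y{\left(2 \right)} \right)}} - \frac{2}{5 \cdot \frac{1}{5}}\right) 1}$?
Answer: $- \frac{7}{240} \approx -0.029167$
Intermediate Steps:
$L{\left(b \right)} = -7$
$- \frac{1}{\left(-11 + 3\right) 2 \left(1 \frac{1}{L{\left(y{\left(2 \right)} \right)}} - \frac{2}{5 \cdot \frac{1}{5}}\right) 1} = - \frac{1}{\left(-11 + 3\right) 2 \left(1 \frac{1}{-7} - \frac{2}{5 \cdot \frac{1}{5}}\right) 1} = - \frac{1}{\left(-8\right) 2 \left(1 \left(- \frac{1}{7}\right) - \frac{2}{5 \cdot \frac{1}{5}}\right) 1} = - \frac{1}{\left(-8\right) 2 \left(- \frac{1}{7} - \frac{2}{1}\right) 1} = - \frac{1}{\left(-8\right) 2 \left(- \frac{1}{7} - 2\right) 1} = - \frac{1}{\left(-8\right) 2 \left(- \frac{15}{7}\right) 1} = - \frac{1}{\left(-8\right) \left(\left(- \frac{30}{7}\right) 1\right)} = - \frac{1}{\left(-8\right) \left(- \frac{30}{7}\right)} = - \frac{1}{\frac{240}{7}} = \left(-1\right) \frac{7}{240} = - \frac{7}{240}$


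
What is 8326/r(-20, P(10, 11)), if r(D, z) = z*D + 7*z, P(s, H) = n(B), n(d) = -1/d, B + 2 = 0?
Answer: -16652/13 ≈ -1280.9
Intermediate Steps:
B = -2 (B = -2 + 0 = -2)
P(s, H) = ½ (P(s, H) = -1/(-2) = -1*(-½) = ½)
r(D, z) = 7*z + D*z (r(D, z) = D*z + 7*z = 7*z + D*z)
8326/r(-20, P(10, 11)) = 8326/(((7 - 20)/2)) = 8326/(((½)*(-13))) = 8326/(-13/2) = 8326*(-2/13) = -16652/13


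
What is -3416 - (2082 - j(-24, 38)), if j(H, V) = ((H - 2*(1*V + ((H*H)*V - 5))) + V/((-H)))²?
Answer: 277067743417/144 ≈ 1.9241e+9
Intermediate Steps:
j(H, V) = (10 + H - 2*V - V/H - 2*V*H²)² (j(H, V) = ((H - 2*(V + (H²*V - 5))) + V*(-1/H))² = ((H - 2*(V + (V*H² - 5))) - V/H)² = ((H - 2*(V + (-5 + V*H²))) - V/H)² = ((H - 2*(-5 + V + V*H²)) - V/H)² = ((H + (10 - 2*V - 2*V*H²)) - V/H)² = ((10 + H - 2*V - 2*V*H²) - V/H)² = (10 + H - 2*V - V/H - 2*V*H²)²)
-3416 - (2082 - j(-24, 38)) = -3416 - (2082 - (38 - 1*(-24)² - 10*(-24) + 2*(-24)*38 + 2*38*(-24)³)²/(-24)²) = -3416 - (2082 - (38 - 1*576 + 240 - 1824 + 2*38*(-13824))²/576) = -3416 - (2082 - (38 - 576 + 240 - 1824 - 1050624)²/576) = -3416 - (2082 - (-1052746)²/576) = -3416 - (2082 - 1108274140516/576) = -3416 - (2082 - 1*277068535129/144) = -3416 - (2082 - 277068535129/144) = -3416 - 1*(-277068235321/144) = -3416 + 277068235321/144 = 277067743417/144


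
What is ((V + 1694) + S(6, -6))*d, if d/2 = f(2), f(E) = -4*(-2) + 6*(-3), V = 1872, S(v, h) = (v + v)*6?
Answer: -72760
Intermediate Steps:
S(v, h) = 12*v (S(v, h) = (2*v)*6 = 12*v)
f(E) = -10 (f(E) = 8 - 18 = -10)
d = -20 (d = 2*(-10) = -20)
((V + 1694) + S(6, -6))*d = ((1872 + 1694) + 12*6)*(-20) = (3566 + 72)*(-20) = 3638*(-20) = -72760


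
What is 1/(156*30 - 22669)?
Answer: -1/17989 ≈ -5.5590e-5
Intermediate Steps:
1/(156*30 - 22669) = 1/(4680 - 22669) = 1/(-17989) = -1/17989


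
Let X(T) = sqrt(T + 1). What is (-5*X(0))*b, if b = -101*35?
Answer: 17675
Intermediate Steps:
b = -3535
X(T) = sqrt(1 + T)
(-5*X(0))*b = -5*sqrt(1 + 0)*(-3535) = -5*sqrt(1)*(-3535) = -5*1*(-3535) = -5*(-3535) = 17675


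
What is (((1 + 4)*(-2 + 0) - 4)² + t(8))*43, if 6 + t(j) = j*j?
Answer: 10922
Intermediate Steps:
t(j) = -6 + j² (t(j) = -6 + j*j = -6 + j²)
(((1 + 4)*(-2 + 0) - 4)² + t(8))*43 = (((1 + 4)*(-2 + 0) - 4)² + (-6 + 8²))*43 = ((5*(-2) - 4)² + (-6 + 64))*43 = ((-10 - 4)² + 58)*43 = ((-14)² + 58)*43 = (196 + 58)*43 = 254*43 = 10922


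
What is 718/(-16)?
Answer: -359/8 ≈ -44.875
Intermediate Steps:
718/(-16) = -1/16*718 = -359/8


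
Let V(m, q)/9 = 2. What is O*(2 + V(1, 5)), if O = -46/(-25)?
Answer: 184/5 ≈ 36.800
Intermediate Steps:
V(m, q) = 18 (V(m, q) = 9*2 = 18)
O = 46/25 (O = -46*(-1/25) = 46/25 ≈ 1.8400)
O*(2 + V(1, 5)) = 46*(2 + 18)/25 = (46/25)*20 = 184/5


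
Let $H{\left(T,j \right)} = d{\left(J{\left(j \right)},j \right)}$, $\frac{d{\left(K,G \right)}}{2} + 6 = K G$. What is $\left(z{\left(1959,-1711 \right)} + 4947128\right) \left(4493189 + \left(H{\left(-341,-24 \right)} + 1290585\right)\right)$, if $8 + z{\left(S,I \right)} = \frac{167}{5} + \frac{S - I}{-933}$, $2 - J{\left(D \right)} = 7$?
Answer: $\frac{133485814034528522}{4665} \approx 2.8614 \cdot 10^{13}$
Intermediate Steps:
$J{\left(D \right)} = -5$ ($J{\left(D \right)} = 2 - 7 = -5$)
$d{\left(K,G \right)} = -12 + 2 G K$ ($d{\left(K,G \right)} = -12 + 2 K G = -12 + 2 G K$)
$H{\left(T,j \right)} = -12 - 10 j$ ($H{\left(T,j \right)} = -12 + 2 j \left(-5\right) = -12 - 10 j$)
$z{\left(S,I \right)} = \frac{127}{5} - \frac{S}{933} + \frac{I}{933}$ ($z{\left(S,I \right)} = -8 + \left(\frac{167}{5} + \frac{S - I}{-933}\right) = -8 + \left(167 \cdot \frac{1}{5} + \left(S - I\right) \left(- \frac{1}{933}\right)\right) = -8 + \left(\frac{167}{5} + \left(- \frac{S}{933} + \frac{I}{933}\right)\right) = -8 + \left(\frac{167}{5} - \frac{S}{933} + \frac{I}{933}\right) = \frac{127}{5} - \frac{S}{933} + \frac{I}{933}$)
$\left(z{\left(1959,-1711 \right)} + 4947128\right) \left(4493189 + \left(H{\left(-341,-24 \right)} + 1290585\right)\right) = \left(\left(\frac{127}{5} - \frac{653}{311} + \frac{1}{933} \left(-1711\right)\right) + 4947128\right) \left(4493189 + \left(\left(-12 - -240\right) + 1290585\right)\right) = \left(\left(\frac{127}{5} - \frac{653}{311} - \frac{1711}{933}\right) + 4947128\right) \left(4493189 + \left(\left(-12 + 240\right) + 1290585\right)\right) = \left(\frac{100141}{4665} + 4947128\right) \left(4493189 + \left(228 + 1290585\right)\right) = \frac{23078452261 \left(4493189 + 1290813\right)}{4665} = \frac{23078452261}{4665} \cdot 5784002 = \frac{133485814034528522}{4665}$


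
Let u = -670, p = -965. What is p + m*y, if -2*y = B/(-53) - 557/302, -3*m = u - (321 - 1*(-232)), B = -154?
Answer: -113449841/96036 ≈ -1181.3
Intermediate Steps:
m = 1223/3 (m = -(-670 - (321 - 1*(-232)))/3 = -(-670 - (321 + 232))/3 = -(-670 - 1*553)/3 = -(-670 - 553)/3 = -⅓*(-1223) = 1223/3 ≈ 407.67)
y = -16987/32012 (y = -(-154/(-53) - 557/302)/2 = -(-154*(-1/53) - 557*1/302)/2 = -(154/53 - 557/302)/2 = -½*16987/16006 = -16987/32012 ≈ -0.53064)
p + m*y = -965 + (1223/3)*(-16987/32012) = -965 - 20775101/96036 = -113449841/96036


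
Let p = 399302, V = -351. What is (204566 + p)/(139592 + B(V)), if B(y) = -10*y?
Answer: 301934/71551 ≈ 4.2198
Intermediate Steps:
(204566 + p)/(139592 + B(V)) = (204566 + 399302)/(139592 - 10*(-351)) = 603868/(139592 + 3510) = 603868/143102 = 603868*(1/143102) = 301934/71551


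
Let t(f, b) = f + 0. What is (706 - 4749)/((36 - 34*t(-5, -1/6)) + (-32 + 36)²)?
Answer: -4043/222 ≈ -18.212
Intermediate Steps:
t(f, b) = f
(706 - 4749)/((36 - 34*t(-5, -1/6)) + (-32 + 36)²) = (706 - 4749)/((36 - 34*(-5)) + (-32 + 36)²) = -4043/((36 + 170) + 4²) = -4043/(206 + 16) = -4043/222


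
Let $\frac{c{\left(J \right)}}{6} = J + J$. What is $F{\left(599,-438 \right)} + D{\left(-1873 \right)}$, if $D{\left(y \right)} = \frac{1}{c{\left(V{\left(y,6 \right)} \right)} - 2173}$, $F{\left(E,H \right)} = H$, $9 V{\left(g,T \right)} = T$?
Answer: $- \frac{948271}{2165} \approx -438.0$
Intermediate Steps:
$V{\left(g,T \right)} = \frac{T}{9}$
$c{\left(J \right)} = 12 J$ ($c{\left(J \right)} = 6 \left(J + J\right) = 6 \cdot 2 J = 12 J$)
$D{\left(y \right)} = - \frac{1}{2165}$ ($D{\left(y \right)} = \frac{1}{12 \cdot \frac{1}{9} \cdot 6 - 2173} = \frac{1}{12 \cdot \frac{2}{3} - 2173} = \frac{1}{8 - 2173} = \frac{1}{-2165} = - \frac{1}{2165}$)
$F{\left(599,-438 \right)} + D{\left(-1873 \right)} = -438 - \frac{1}{2165} = - \frac{948271}{2165}$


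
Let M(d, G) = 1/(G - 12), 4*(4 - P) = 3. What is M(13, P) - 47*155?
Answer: -254979/35 ≈ -7285.1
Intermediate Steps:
P = 13/4 (P = 4 - 1/4*3 = 4 - 3/4 = 13/4 ≈ 3.2500)
M(d, G) = 1/(-12 + G)
M(13, P) - 47*155 = 1/(-12 + 13/4) - 47*155 = 1/(-35/4) - 7285 = -4/35 - 7285 = -254979/35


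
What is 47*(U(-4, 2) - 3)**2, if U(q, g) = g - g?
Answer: 423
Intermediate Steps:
U(q, g) = 0
47*(U(-4, 2) - 3)**2 = 47*(0 - 3)**2 = 47*(-3)**2 = 47*9 = 423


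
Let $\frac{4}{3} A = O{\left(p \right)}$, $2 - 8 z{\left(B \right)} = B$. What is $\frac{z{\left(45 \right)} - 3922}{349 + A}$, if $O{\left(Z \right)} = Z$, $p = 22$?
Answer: $- \frac{31419}{2924} \approx -10.745$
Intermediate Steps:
$z{\left(B \right)} = \frac{1}{4} - \frac{B}{8}$
$A = \frac{33}{2}$ ($A = \frac{3}{4} \cdot 22 = \frac{33}{2} \approx 16.5$)
$\frac{z{\left(45 \right)} - 3922}{349 + A} = \frac{\left(\frac{1}{4} - \frac{45}{8}\right) - 3922}{349 + \frac{33}{2}} = \frac{\left(\frac{1}{4} - \frac{45}{8}\right) - 3922}{\frac{731}{2}} = \left(- \frac{43}{8} - 3922\right) \frac{2}{731} = \left(- \frac{31419}{8}\right) \frac{2}{731} = - \frac{31419}{2924}$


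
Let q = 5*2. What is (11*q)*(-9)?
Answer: -990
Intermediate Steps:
q = 10
(11*q)*(-9) = (11*10)*(-9) = 110*(-9) = -990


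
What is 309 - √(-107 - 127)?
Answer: 309 - 3*I*√26 ≈ 309.0 - 15.297*I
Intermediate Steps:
309 - √(-107 - 127) = 309 - √(-234) = 309 - 3*I*√26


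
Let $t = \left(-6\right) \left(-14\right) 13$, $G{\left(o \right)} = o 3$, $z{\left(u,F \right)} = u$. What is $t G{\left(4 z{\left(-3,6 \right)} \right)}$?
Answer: $-39312$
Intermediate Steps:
$G{\left(o \right)} = 3 o$
$t = 1092$ ($t = 84 \cdot 13 = 1092$)
$t G{\left(4 z{\left(-3,6 \right)} \right)} = 1092 \cdot 3 \cdot 4 \left(-3\right) = 1092 \cdot 3 \left(-12\right) = 1092 \left(-36\right) = -39312$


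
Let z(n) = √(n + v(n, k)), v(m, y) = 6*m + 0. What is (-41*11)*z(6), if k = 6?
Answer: -451*√42 ≈ -2922.8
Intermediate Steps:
v(m, y) = 6*m
z(n) = √7*√n (z(n) = √(n + 6*n) = √(7*n) = √7*√n)
(-41*11)*z(6) = (-41*11)*(√7*√6) = -451*√42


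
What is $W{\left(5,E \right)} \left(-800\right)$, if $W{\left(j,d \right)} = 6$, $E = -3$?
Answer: $-4800$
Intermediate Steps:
$W{\left(5,E \right)} \left(-800\right) = 6 \left(-800\right) = -4800$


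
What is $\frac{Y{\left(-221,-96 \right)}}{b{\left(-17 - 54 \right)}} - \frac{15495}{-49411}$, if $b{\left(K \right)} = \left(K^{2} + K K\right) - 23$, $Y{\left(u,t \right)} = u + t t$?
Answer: $\frac{85759450}{71003607} \approx 1.2078$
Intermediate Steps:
$Y{\left(u,t \right)} = u + t^{2}$
$b{\left(K \right)} = -23 + 2 K^{2}$ ($b{\left(K \right)} = \left(K^{2} + K^{2}\right) - 23 = 2 K^{2} - 23 = -23 + 2 K^{2}$)
$\frac{Y{\left(-221,-96 \right)}}{b{\left(-17 - 54 \right)}} - \frac{15495}{-49411} = \frac{-221 + \left(-96\right)^{2}}{-23 + 2 \left(-17 - 54\right)^{2}} - \frac{15495}{-49411} = \frac{-221 + 9216}{-23 + 2 \left(-17 - 54\right)^{2}} - - \frac{15495}{49411} = \frac{8995}{-23 + 2 \left(-71\right)^{2}} + \frac{15495}{49411} = \frac{8995}{-23 + 2 \cdot 5041} + \frac{15495}{49411} = \frac{8995}{-23 + 10082} + \frac{15495}{49411} = \frac{8995}{10059} + \frac{15495}{49411} = 8995 \cdot \frac{1}{10059} + \frac{15495}{49411} = \frac{1285}{1437} + \frac{15495}{49411} = \frac{85759450}{71003607}$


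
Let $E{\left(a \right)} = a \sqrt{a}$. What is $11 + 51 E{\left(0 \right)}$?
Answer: $11$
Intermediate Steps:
$E{\left(a \right)} = a^{\frac{3}{2}}$
$11 + 51 E{\left(0 \right)} = 11 + 51 \cdot 0^{\frac{3}{2}} = 11 + 51 \cdot 0 = 11 + 0 = 11$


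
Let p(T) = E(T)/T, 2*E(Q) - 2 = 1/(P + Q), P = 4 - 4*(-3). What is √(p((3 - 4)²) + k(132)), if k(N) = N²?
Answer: √20143334/34 ≈ 132.00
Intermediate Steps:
P = 16 (P = 4 + 12 = 16)
E(Q) = 1 + 1/(2*(16 + Q))
p(T) = (33/2 + T)/(T*(16 + T)) (p(T) = ((33/2 + T)/(16 + T))/T = (33/2 + T)/(T*(16 + T)))
√(p((3 - 4)²) + k(132)) = √((33/2 + (3 - 4)²)/(((3 - 4)²)*(16 + (3 - 4)²)) + 132²) = √((33/2 + (-1)²)/(((-1)²)*(16 + (-1)²)) + 17424) = √((33/2 + 1)/(1*(16 + 1)) + 17424) = √(1*(35/2)/17 + 17424) = √(1*(1/17)*(35/2) + 17424) = √(35/34 + 17424) = √(592451/34) = √20143334/34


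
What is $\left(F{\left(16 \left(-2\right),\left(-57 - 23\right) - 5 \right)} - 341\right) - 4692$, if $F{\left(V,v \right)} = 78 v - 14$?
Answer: $-11677$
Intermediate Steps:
$F{\left(V,v \right)} = -14 + 78 v$
$\left(F{\left(16 \left(-2\right),\left(-57 - 23\right) - 5 \right)} - 341\right) - 4692 = \left(\left(-14 + 78 \left(\left(-57 - 23\right) - 5\right)\right) - 341\right) - 4692 = \left(\left(-14 + 78 \left(-80 - 5\right)\right) - 341\right) - 4692 = \left(\left(-14 + 78 \left(-85\right)\right) - 341\right) - 4692 = \left(\left(-14 - 6630\right) - 341\right) - 4692 = \left(-6644 - 341\right) - 4692 = -6985 - 4692 = -11677$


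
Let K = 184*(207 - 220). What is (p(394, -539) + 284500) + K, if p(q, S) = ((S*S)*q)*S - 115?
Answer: -61696500693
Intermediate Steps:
p(q, S) = -115 + q*S³ (p(q, S) = (S²*q)*S - 115 = (q*S²)*S - 115 = q*S³ - 115 = -115 + q*S³)
K = -2392 (K = 184*(-13) = -2392)
(p(394, -539) + 284500) + K = ((-115 + 394*(-539)³) + 284500) - 2392 = ((-115 + 394*(-156590819)) + 284500) - 2392 = ((-115 - 61696782686) + 284500) - 2392 = (-61696782801 + 284500) - 2392 = -61696498301 - 2392 = -61696500693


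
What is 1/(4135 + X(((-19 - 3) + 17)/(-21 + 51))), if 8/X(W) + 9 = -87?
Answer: 12/49619 ≈ 0.00024184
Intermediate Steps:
X(W) = -1/12 (X(W) = 8/(-9 - 87) = 8/(-96) = 8*(-1/96) = -1/12)
1/(4135 + X(((-19 - 3) + 17)/(-21 + 51))) = 1/(4135 - 1/12) = 1/(49619/12) = 12/49619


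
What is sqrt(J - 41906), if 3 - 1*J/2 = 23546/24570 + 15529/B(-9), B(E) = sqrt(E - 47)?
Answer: sqrt(-2810617151160 + 74401768350*I*sqrt(14))/8190 ≈ 10.125 + 204.95*I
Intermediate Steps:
B(E) = sqrt(-47 + E)
J = 50164/12285 + 15529*I*sqrt(14)/14 (J = 6 - 2*(23546/24570 + 15529/(sqrt(-47 - 9))) = 6 - 2*(23546*(1/24570) + 15529/(sqrt(-56))) = 6 - 2*(11773/12285 + 15529/((2*I*sqrt(14)))) = 6 - 2*(11773/12285 + 15529*(-I*sqrt(14)/28)) = 6 - 2*(11773/12285 - 15529*I*sqrt(14)/28) = 6 + (-23546/12285 + 15529*I*sqrt(14)/14) = 50164/12285 + 15529*I*sqrt(14)/14 ≈ 4.0834 + 4150.3*I)
sqrt(J - 41906) = sqrt((50164/12285 + 15529*I*sqrt(14)/14) - 41906) = sqrt(-514765046/12285 + 15529*I*sqrt(14)/14)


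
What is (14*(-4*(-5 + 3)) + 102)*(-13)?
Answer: -2782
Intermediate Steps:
(14*(-4*(-5 + 3)) + 102)*(-13) = (14*(-4*(-2)) + 102)*(-13) = (14*8 + 102)*(-13) = (112 + 102)*(-13) = 214*(-13) = -2782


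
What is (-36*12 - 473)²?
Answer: 819025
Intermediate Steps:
(-36*12 - 473)² = (-432 - 473)² = (-905)² = 819025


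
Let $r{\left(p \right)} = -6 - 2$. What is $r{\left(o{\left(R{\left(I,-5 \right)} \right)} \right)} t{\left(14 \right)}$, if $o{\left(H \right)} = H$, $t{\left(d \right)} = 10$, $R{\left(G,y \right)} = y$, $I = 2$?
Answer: $-80$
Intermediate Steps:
$r{\left(p \right)} = -8$
$r{\left(o{\left(R{\left(I,-5 \right)} \right)} \right)} t{\left(14 \right)} = \left(-8\right) 10 = -80$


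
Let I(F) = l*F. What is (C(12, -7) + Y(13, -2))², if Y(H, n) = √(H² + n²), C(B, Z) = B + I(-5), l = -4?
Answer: (32 + √173)² ≈ 2038.8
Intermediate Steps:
I(F) = -4*F
C(B, Z) = 20 + B (C(B, Z) = B - 4*(-5) = B + 20 = 20 + B)
(C(12, -7) + Y(13, -2))² = ((20 + 12) + √(13² + (-2)²))² = (32 + √(169 + 4))² = (32 + √173)²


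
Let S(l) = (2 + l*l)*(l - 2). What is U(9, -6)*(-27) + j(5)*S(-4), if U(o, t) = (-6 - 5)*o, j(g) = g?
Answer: 2133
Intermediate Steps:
U(o, t) = -11*o
S(l) = (-2 + l)*(2 + l²) (S(l) = (2 + l²)*(-2 + l) = (-2 + l)*(2 + l²))
U(9, -6)*(-27) + j(5)*S(-4) = -11*9*(-27) + 5*(-4 + (-4)³ - 2*(-4)² + 2*(-4)) = -99*(-27) + 5*(-4 - 64 - 2*16 - 8) = 2673 + 5*(-4 - 64 - 32 - 8) = 2673 + 5*(-108) = 2673 - 540 = 2133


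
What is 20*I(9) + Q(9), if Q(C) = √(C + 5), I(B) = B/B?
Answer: 20 + √14 ≈ 23.742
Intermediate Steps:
I(B) = 1
Q(C) = √(5 + C)
20*I(9) + Q(9) = 20*1 + √(5 + 9) = 20 + √14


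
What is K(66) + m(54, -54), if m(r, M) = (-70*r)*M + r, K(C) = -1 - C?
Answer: 204107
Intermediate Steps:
m(r, M) = r - 70*M*r (m(r, M) = -70*M*r + r = r - 70*M*r)
K(66) + m(54, -54) = (-1 - 1*66) + 54*(1 - 70*(-54)) = (-1 - 66) + 54*(1 + 3780) = -67 + 54*3781 = -67 + 204174 = 204107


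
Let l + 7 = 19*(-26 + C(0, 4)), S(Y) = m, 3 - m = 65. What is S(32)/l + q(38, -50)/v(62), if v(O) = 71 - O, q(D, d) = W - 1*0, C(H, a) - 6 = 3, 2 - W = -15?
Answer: 1028/495 ≈ 2.0768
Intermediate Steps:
W = 17 (W = 2 - 1*(-15) = 2 + 15 = 17)
C(H, a) = 9 (C(H, a) = 6 + 3 = 9)
m = -62 (m = 3 - 1*65 = 3 - 65 = -62)
S(Y) = -62
q(D, d) = 17 (q(D, d) = 17 - 1*0 = 17 + 0 = 17)
l = -330 (l = -7 + 19*(-26 + 9) = -7 + 19*(-17) = -7 - 323 = -330)
S(32)/l + q(38, -50)/v(62) = -62/(-330) + 17/(71 - 1*62) = -62*(-1/330) + 17/(71 - 62) = 31/165 + 17/9 = 1028/495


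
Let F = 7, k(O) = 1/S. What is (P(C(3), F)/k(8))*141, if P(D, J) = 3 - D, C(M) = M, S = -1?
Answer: 0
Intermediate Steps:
k(O) = -1 (k(O) = 1/(-1) = -1)
(P(C(3), F)/k(8))*141 = ((3 - 1*3)/(-1))*141 = ((3 - 3)*(-1))*141 = (0*(-1))*141 = 0*141 = 0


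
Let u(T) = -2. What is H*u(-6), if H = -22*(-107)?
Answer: -4708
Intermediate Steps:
H = 2354
H*u(-6) = 2354*(-2) = -4708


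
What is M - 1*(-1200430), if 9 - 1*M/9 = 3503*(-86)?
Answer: 3911833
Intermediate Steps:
M = 2711403 (M = 81 - 31527*(-86) = 81 - 9*(-301258) = 81 + 2711322 = 2711403)
M - 1*(-1200430) = 2711403 - 1*(-1200430) = 2711403 + 1200430 = 3911833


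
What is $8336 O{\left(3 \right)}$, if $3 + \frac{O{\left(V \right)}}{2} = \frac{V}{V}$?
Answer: $-33344$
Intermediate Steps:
$O{\left(V \right)} = -4$ ($O{\left(V \right)} = -6 + 2 \frac{V}{V} = -6 + 2 \cdot 1 = -6 + 2 = -4$)
$8336 O{\left(3 \right)} = 8336 \left(-4\right) = -33344$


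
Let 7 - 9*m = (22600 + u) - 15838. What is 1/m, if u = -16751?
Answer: 3/3332 ≈ 0.00090036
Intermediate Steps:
m = 3332/3 (m = 7/9 - ((22600 - 16751) - 15838)/9 = 7/9 - (5849 - 15838)/9 = 7/9 - 1/9*(-9989) = 7/9 + 9989/9 = 3332/3 ≈ 1110.7)
1/m = 1/(3332/3) = 3/3332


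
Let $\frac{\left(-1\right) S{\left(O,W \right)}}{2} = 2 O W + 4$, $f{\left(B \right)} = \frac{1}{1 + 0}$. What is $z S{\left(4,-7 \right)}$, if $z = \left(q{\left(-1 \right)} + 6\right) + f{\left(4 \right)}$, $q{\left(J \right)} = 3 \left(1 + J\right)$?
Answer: $728$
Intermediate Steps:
$f{\left(B \right)} = 1$ ($f{\left(B \right)} = 1^{-1} = 1$)
$q{\left(J \right)} = 3 + 3 J$
$z = 7$ ($z = \left(\left(3 + 3 \left(-1\right)\right) + 6\right) + 1 = \left(\left(3 - 3\right) + 6\right) + 1 = \left(0 + 6\right) + 1 = 6 + 1 = 7$)
$S{\left(O,W \right)} = -8 - 4 O W$ ($S{\left(O,W \right)} = - 2 \left(2 O W + 4\right) = - 2 \left(4 + 2 O W\right) = -8 - 4 O W$)
$z S{\left(4,-7 \right)} = 7 \left(-8 - 16 \left(-7\right)\right) = 7 \left(-8 + 112\right) = 7 \cdot 104 = 728$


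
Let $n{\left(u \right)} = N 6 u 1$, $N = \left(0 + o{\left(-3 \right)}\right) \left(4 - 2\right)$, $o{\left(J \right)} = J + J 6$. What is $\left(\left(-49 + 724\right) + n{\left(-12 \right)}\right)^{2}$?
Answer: $13682601$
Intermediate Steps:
$o{\left(J \right)} = 7 J$ ($o{\left(J \right)} = J + 6 J = 7 J$)
$N = -42$ ($N = \left(0 + 7 \left(-3\right)\right) \left(4 - 2\right) = \left(0 - 21\right) 2 = \left(-21\right) 2 = -42$)
$n{\left(u \right)} = - 252 u$ ($n{\left(u \right)} = - 42 \cdot 6 u 1 = - 252 u 1 = - 252 u$)
$\left(\left(-49 + 724\right) + n{\left(-12 \right)}\right)^{2} = \left(\left(-49 + 724\right) - -3024\right)^{2} = \left(675 + 3024\right)^{2} = 3699^{2} = 13682601$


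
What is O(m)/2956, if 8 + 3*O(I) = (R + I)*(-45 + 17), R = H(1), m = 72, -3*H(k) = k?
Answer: -1511/6651 ≈ -0.22718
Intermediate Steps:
H(k) = -k/3
R = -⅓ (R = -⅓*1 = -⅓ ≈ -0.33333)
O(I) = 4/9 - 28*I/3 (O(I) = -8/3 + ((-⅓ + I)*(-45 + 17))/3 = -8/3 + ((-⅓ + I)*(-28))/3 = -8/3 + (28/3 - 28*I)/3 = -8/3 + (28/9 - 28*I/3) = 4/9 - 28*I/3)
O(m)/2956 = (4/9 - 28/3*72)/2956 = (4/9 - 672)*(1/2956) = -6044/9*1/2956 = -1511/6651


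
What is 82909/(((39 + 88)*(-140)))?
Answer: -82909/17780 ≈ -4.6630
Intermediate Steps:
82909/(((39 + 88)*(-140))) = 82909/((127*(-140))) = 82909/(-17780) = 82909*(-1/17780) = -82909/17780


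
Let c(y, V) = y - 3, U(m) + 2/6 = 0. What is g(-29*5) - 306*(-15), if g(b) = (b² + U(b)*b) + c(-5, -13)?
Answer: 76966/3 ≈ 25655.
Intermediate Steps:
U(m) = -⅓ (U(m) = -⅓ + 0 = -⅓)
c(y, V) = -3 + y
g(b) = -8 + b² - b/3 (g(b) = (b² - b/3) + (-3 - 5) = (b² - b/3) - 8 = -8 + b² - b/3)
g(-29*5) - 306*(-15) = (-8 + (-29*5)² - (-29)*5/3) - 306*(-15) = (-8 + (-145)² - ⅓*(-145)) + 4590 = (-8 + 21025 + 145/3) + 4590 = 63196/3 + 4590 = 76966/3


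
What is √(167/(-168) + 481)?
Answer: √3386922/84 ≈ 21.909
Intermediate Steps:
√(167/(-168) + 481) = √(167*(-1/168) + 481) = √(-167/168 + 481) = √(80641/168) = √3386922/84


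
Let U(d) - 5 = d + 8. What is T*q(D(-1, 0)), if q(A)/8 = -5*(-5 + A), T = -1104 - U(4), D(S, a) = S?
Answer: -269040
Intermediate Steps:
U(d) = 13 + d (U(d) = 5 + (d + 8) = 5 + (8 + d) = 13 + d)
T = -1121 (T = -1104 - (13 + 4) = -1104 - 1*17 = -1104 - 17 = -1121)
q(A) = 200 - 40*A (q(A) = 8*(-5*(-5 + A)) = 8*(25 - 5*A) = 200 - 40*A)
T*q(D(-1, 0)) = -1121*(200 - 40*(-1)) = -1121*(200 + 40) = -1121*240 = -269040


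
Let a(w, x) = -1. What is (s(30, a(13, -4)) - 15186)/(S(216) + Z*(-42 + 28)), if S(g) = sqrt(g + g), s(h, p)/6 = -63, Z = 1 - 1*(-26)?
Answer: 54474/1319 + 5188*sqrt(3)/3957 ≈ 43.570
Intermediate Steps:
Z = 27 (Z = 1 + 26 = 27)
s(h, p) = -378 (s(h, p) = 6*(-63) = -378)
S(g) = sqrt(2)*sqrt(g) (S(g) = sqrt(2*g) = sqrt(2)*sqrt(g))
(s(30, a(13, -4)) - 15186)/(S(216) + Z*(-42 + 28)) = (-378 - 15186)/(sqrt(2)*sqrt(216) + 27*(-42 + 28)) = -15564/(sqrt(2)*(6*sqrt(6)) + 27*(-14)) = -15564/(12*sqrt(3) - 378) = -15564/(-378 + 12*sqrt(3))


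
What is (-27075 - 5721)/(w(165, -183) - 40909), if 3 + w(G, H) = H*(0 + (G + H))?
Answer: 16398/18809 ≈ 0.87182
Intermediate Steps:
w(G, H) = -3 + H*(G + H) (w(G, H) = -3 + H*(0 + (G + H)) = -3 + H*(G + H))
(-27075 - 5721)/(w(165, -183) - 40909) = (-27075 - 5721)/((-3 + (-183)² + 165*(-183)) - 40909) = -32796/((-3 + 33489 - 30195) - 40909) = -32796/(3291 - 40909) = -32796/(-37618) = -32796*(-1/37618) = 16398/18809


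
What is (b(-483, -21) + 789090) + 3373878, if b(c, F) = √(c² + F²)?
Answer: 4162968 + 21*√530 ≈ 4.1635e+6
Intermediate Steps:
b(c, F) = √(F² + c²)
(b(-483, -21) + 789090) + 3373878 = (√((-21)² + (-483)²) + 789090) + 3373878 = (√(441 + 233289) + 789090) + 3373878 = (√233730 + 789090) + 3373878 = (21*√530 + 789090) + 3373878 = (789090 + 21*√530) + 3373878 = 4162968 + 21*√530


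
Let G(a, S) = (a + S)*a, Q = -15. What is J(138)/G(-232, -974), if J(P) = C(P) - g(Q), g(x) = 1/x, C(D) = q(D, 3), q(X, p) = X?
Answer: 2071/4196880 ≈ 0.00049346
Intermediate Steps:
C(D) = D
G(a, S) = a*(S + a) (G(a, S) = (S + a)*a = a*(S + a))
J(P) = 1/15 + P (J(P) = P - 1/(-15) = P - 1*(-1/15) = P + 1/15 = 1/15 + P)
J(138)/G(-232, -974) = (1/15 + 138)/((-232*(-974 - 232))) = 2071/(15*((-232*(-1206)))) = (2071/15)/279792 = (2071/15)*(1/279792) = 2071/4196880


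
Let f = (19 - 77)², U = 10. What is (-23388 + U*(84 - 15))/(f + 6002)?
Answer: -3783/1561 ≈ -2.4234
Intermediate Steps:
f = 3364 (f = (-58)² = 3364)
(-23388 + U*(84 - 15))/(f + 6002) = (-23388 + 10*(84 - 15))/(3364 + 6002) = (-23388 + 10*69)/9366 = (-23388 + 690)*(1/9366) = -22698*1/9366 = -3783/1561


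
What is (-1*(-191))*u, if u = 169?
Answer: 32279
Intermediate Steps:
(-1*(-191))*u = -1*(-191)*169 = 191*169 = 32279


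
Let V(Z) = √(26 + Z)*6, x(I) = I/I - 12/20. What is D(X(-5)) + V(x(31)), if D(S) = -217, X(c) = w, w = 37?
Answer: -217 + 12*√165/5 ≈ -186.17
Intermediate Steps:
X(c) = 37
x(I) = ⅖ (x(I) = 1 - 12*1/20 = 1 - ⅗ = ⅖)
V(Z) = 6*√(26 + Z)
D(X(-5)) + V(x(31)) = -217 + 6*√(26 + ⅖) = -217 + 6*√(132/5) = -217 + 6*(2*√165/5) = -217 + 12*√165/5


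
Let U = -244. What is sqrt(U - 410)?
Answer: I*sqrt(654) ≈ 25.573*I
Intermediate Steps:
sqrt(U - 410) = sqrt(-244 - 410) = sqrt(-654) = I*sqrt(654)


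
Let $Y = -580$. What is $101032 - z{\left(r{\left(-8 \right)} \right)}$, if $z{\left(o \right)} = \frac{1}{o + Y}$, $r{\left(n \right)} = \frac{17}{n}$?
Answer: $\frac{470506032}{4657} \approx 1.0103 \cdot 10^{5}$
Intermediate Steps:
$z{\left(o \right)} = \frac{1}{-580 + o}$ ($z{\left(o \right)} = \frac{1}{o - 580} = \frac{1}{-580 + o}$)
$101032 - z{\left(r{\left(-8 \right)} \right)} = 101032 - \frac{1}{-580 + \frac{17}{-8}} = 101032 - \frac{1}{-580 + 17 \left(- \frac{1}{8}\right)} = 101032 - \frac{1}{-580 - \frac{17}{8}} = 101032 - \frac{1}{- \frac{4657}{8}} = 101032 - - \frac{8}{4657} = 101032 + \frac{8}{4657} = \frac{470506032}{4657}$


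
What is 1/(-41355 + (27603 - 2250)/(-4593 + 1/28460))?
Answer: -130716779/5406513941925 ≈ -2.4178e-5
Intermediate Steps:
1/(-41355 + (27603 - 2250)/(-4593 + 1/28460)) = 1/(-41355 + 25353/(-4593 + 1/28460)) = 1/(-41355 + 25353/(-130716779/28460)) = 1/(-41355 + 25353*(-28460/130716779)) = 1/(-41355 - 721546380/130716779) = 1/(-5406513941925/130716779) = -130716779/5406513941925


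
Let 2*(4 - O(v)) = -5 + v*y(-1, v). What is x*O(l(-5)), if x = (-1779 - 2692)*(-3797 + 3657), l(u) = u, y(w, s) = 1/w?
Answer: 2503760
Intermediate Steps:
O(v) = 13/2 + v/2 (O(v) = 4 - (-5 + v/(-1))/2 = 4 - (-5 + v*(-1))/2 = 4 - (-5 - v)/2 = 4 + (5/2 + v/2) = 13/2 + v/2)
x = 625940 (x = -4471*(-140) = 625940)
x*O(l(-5)) = 625940*(13/2 + (½)*(-5)) = 625940*(13/2 - 5/2) = 625940*4 = 2503760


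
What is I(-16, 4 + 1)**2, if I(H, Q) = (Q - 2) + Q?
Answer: 64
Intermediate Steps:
I(H, Q) = -2 + 2*Q (I(H, Q) = (-2 + Q) + Q = -2 + 2*Q)
I(-16, 4 + 1)**2 = (-2 + 2*(4 + 1))**2 = (-2 + 2*5)**2 = (-2 + 10)**2 = 8**2 = 64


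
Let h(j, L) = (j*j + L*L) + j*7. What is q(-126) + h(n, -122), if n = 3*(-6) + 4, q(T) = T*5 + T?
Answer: 14226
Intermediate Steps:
q(T) = 6*T (q(T) = 5*T + T = 6*T)
n = -14 (n = -18 + 4 = -14)
h(j, L) = L**2 + j**2 + 7*j (h(j, L) = (j**2 + L**2) + 7*j = (L**2 + j**2) + 7*j = L**2 + j**2 + 7*j)
q(-126) + h(n, -122) = 6*(-126) + ((-122)**2 + (-14)**2 + 7*(-14)) = -756 + (14884 + 196 - 98) = -756 + 14982 = 14226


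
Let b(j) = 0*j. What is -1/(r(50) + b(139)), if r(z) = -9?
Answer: 1/9 ≈ 0.11111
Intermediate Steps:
b(j) = 0
-1/(r(50) + b(139)) = -1/(-9 + 0) = -1/(-9) = -1*(-1/9) = 1/9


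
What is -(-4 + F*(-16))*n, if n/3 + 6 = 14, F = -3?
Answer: -1056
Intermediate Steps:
n = 24 (n = -18 + 3*14 = -18 + 42 = 24)
-(-4 + F*(-16))*n = -(-4 - 3*(-16))*24 = -(-4 + 48)*24 = -44*24 = -1*1056 = -1056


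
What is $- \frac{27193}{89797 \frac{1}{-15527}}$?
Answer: $\frac{422225711}{89797} \approx 4702.0$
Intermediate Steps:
$- \frac{27193}{89797 \frac{1}{-15527}} = - \frac{27193}{89797 \left(- \frac{1}{15527}\right)} = - \frac{27193}{- \frac{89797}{15527}} = \left(-27193\right) \left(- \frac{15527}{89797}\right) = \frac{422225711}{89797}$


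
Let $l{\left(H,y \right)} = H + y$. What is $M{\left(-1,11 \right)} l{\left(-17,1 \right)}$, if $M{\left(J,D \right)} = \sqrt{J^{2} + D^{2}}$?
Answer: $- 16 \sqrt{122} \approx -176.73$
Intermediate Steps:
$M{\left(J,D \right)} = \sqrt{D^{2} + J^{2}}$
$M{\left(-1,11 \right)} l{\left(-17,1 \right)} = \sqrt{11^{2} + \left(-1\right)^{2}} \left(-17 + 1\right) = \sqrt{121 + 1} \left(-16\right) = \sqrt{122} \left(-16\right) = - 16 \sqrt{122}$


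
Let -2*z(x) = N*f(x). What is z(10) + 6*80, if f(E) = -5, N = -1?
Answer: 955/2 ≈ 477.50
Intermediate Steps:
z(x) = -5/2 (z(x) = -(-1)*(-5)/2 = -½*5 = -5/2)
z(10) + 6*80 = -5/2 + 6*80 = -5/2 + 480 = 955/2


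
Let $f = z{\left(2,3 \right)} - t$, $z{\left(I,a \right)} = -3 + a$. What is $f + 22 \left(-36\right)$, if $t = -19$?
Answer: $-773$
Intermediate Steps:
$f = 19$ ($f = \left(-3 + 3\right) - -19 = 0 + 19 = 19$)
$f + 22 \left(-36\right) = 19 + 22 \left(-36\right) = 19 - 792 = -773$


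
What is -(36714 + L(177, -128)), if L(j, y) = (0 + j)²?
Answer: -68043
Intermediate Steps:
L(j, y) = j²
-(36714 + L(177, -128)) = -(36714 + 177²) = -(36714 + 31329) = -1*68043 = -68043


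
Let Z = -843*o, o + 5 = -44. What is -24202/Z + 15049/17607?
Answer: 65168143/242430783 ≈ 0.26881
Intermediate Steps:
o = -49 (o = -5 - 44 = -49)
Z = 41307 (Z = -843*(-49) = 41307)
-24202/Z + 15049/17607 = -24202/41307 + 15049/17607 = 65168143/242430783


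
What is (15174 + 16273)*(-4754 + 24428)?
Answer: 618688278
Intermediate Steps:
(15174 + 16273)*(-4754 + 24428) = 31447*19674 = 618688278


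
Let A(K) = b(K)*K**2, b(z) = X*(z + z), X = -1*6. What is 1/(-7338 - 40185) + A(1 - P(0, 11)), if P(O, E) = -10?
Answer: -759037357/47523 ≈ -15972.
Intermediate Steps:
X = -6
b(z) = -12*z (b(z) = -6*(z + z) = -12*z)
A(K) = -12*K**3 (A(K) = (-12*K)*K**2 = -12*K**3)
1/(-7338 - 40185) + A(1 - P(0, 11)) = 1/(-7338 - 40185) - 12*(1 - 1*(-10))**3 = 1/(-47523) - 12*(1 + 10)**3 = -1/47523 - 12*11**3 = -1/47523 - 12*1331 = -1/47523 - 15972 = -759037357/47523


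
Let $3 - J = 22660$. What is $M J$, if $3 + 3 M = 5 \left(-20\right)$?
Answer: $\frac{2333671}{3} \approx 7.7789 \cdot 10^{5}$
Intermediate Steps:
$J = -22657$ ($J = 3 - 22660 = -22657$)
$M = - \frac{103}{3}$ ($M = -1 + \frac{5 \left(-20\right)}{3} = -1 + \frac{1}{3} \left(-100\right) = -1 - \frac{100}{3} = - \frac{103}{3} \approx -34.333$)
$M J = \left(- \frac{103}{3}\right) \left(-22657\right) = \frac{2333671}{3}$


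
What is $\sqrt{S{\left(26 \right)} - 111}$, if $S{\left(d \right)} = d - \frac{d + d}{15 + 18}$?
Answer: $\frac{i \sqrt{94281}}{33} \approx 9.3046 i$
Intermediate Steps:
$S{\left(d \right)} = \frac{31 d}{33}$ ($S{\left(d \right)} = d - \frac{2 d}{33} = \frac{31 d}{33}$)
$\sqrt{S{\left(26 \right)} - 111} = \sqrt{\frac{31}{33} \cdot 26 - 111} = \sqrt{\frac{806}{33} - 111} = \sqrt{- \frac{2857}{33}} = \frac{i \sqrt{94281}}{33}$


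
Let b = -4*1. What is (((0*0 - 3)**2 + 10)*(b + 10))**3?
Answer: 1481544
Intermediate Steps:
b = -4
(((0*0 - 3)**2 + 10)*(b + 10))**3 = (((0*0 - 3)**2 + 10)*(-4 + 10))**3 = (((0 - 3)**2 + 10)*6)**3 = (((-3)**2 + 10)*6)**3 = ((9 + 10)*6)**3 = (19*6)**3 = 114**3 = 1481544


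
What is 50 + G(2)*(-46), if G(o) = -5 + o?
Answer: 188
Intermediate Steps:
50 + G(2)*(-46) = 50 + (-5 + 2)*(-46) = 50 - 3*(-46) = 50 + 138 = 188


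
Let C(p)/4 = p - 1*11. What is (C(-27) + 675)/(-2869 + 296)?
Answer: -523/2573 ≈ -0.20326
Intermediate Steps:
C(p) = -44 + 4*p (C(p) = 4*(p - 1*11) = 4*(p - 11) = 4*(-11 + p) = -44 + 4*p)
(C(-27) + 675)/(-2869 + 296) = ((-44 + 4*(-27)) + 675)/(-2869 + 296) = ((-44 - 108) + 675)/(-2573) = (-152 + 675)*(-1/2573) = 523*(-1/2573) = -523/2573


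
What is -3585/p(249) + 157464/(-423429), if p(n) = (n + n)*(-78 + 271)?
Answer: -1850276429/4521939434 ≈ -0.40918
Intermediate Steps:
p(n) = 386*n (p(n) = (2*n)*193 = 386*n)
-3585/p(249) + 157464/(-423429) = -3585/(386*249) + 157464/(-423429) = -3585/96114 + 157464*(-1/423429) = -3585*1/96114 - 52488/141143 = -1195/32038 - 52488/141143 = -1850276429/4521939434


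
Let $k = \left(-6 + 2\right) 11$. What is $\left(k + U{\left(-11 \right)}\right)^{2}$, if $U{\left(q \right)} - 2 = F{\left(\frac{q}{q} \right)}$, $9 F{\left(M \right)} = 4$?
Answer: $\frac{139876}{81} \approx 1726.9$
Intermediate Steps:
$F{\left(M \right)} = \frac{4}{9}$ ($F{\left(M \right)} = \frac{1}{9} \cdot 4 = \frac{4}{9}$)
$U{\left(q \right)} = \frac{22}{9}$ ($U{\left(q \right)} = 2 + \frac{4}{9} = \frac{22}{9}$)
$k = -44$ ($k = \left(-4\right) 11 = -44$)
$\left(k + U{\left(-11 \right)}\right)^{2} = \left(-44 + \frac{22}{9}\right)^{2} = \left(- \frac{374}{9}\right)^{2} = \frac{139876}{81}$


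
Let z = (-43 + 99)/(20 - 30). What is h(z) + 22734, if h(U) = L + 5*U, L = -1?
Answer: 22705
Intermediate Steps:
z = -28/5 (z = 56/(-10) = 56*(-⅒) = -28/5 ≈ -5.6000)
h(U) = -1 + 5*U
h(z) + 22734 = (-1 + 5*(-28/5)) + 22734 = (-1 - 28) + 22734 = -29 + 22734 = 22705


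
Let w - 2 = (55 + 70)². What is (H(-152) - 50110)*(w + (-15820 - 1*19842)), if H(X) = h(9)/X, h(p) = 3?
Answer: 152601045305/152 ≈ 1.0040e+9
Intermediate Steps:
w = 15627 (w = 2 + (55 + 70)² = 2 + 125² = 2 + 15625 = 15627)
H(X) = 3/X
(H(-152) - 50110)*(w + (-15820 - 1*19842)) = (3/(-152) - 50110)*(15627 + (-15820 - 1*19842)) = (3*(-1/152) - 50110)*(15627 + (-15820 - 19842)) = (-3/152 - 50110)*(15627 - 35662) = -7616723/152*(-20035) = 152601045305/152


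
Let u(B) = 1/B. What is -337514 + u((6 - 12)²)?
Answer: -12150503/36 ≈ -3.3751e+5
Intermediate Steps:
-337514 + u((6 - 12)²) = -337514 + 1/((6 - 12)²) = -337514 + 1/((-6)²) = -337514 + 1/36 = -12150503/36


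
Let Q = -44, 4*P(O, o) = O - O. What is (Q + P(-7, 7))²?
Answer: 1936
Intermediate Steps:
P(O, o) = 0 (P(O, o) = (O - O)/4 = (¼)*0 = 0)
(Q + P(-7, 7))² = (-44 + 0)² = (-44)² = 1936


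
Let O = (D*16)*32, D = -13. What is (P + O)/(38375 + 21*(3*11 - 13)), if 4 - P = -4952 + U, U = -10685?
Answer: 1797/7759 ≈ 0.23160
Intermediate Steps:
P = 15641 (P = 4 - (-4952 - 10685) = 4 - 1*(-15637) = 4 + 15637 = 15641)
O = -6656 (O = -13*16*32 = -208*32 = -6656)
(P + O)/(38375 + 21*(3*11 - 13)) = (15641 - 6656)/(38375 + 21*(3*11 - 13)) = 8985/(38375 + 21*(33 - 13)) = 8985/(38375 + 21*20) = 8985/(38375 + 420) = 8985/38795 = 8985*(1/38795) = 1797/7759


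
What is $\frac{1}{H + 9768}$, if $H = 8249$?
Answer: $\frac{1}{18017} \approx 5.5503 \cdot 10^{-5}$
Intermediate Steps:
$\frac{1}{H + 9768} = \frac{1}{8249 + 9768} = \frac{1}{18017}$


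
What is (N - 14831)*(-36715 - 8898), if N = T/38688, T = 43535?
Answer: 26169920197309/38688 ≈ 6.7643e+8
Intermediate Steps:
N = 43535/38688 ≈ 1.1253
(N - 14831)*(-36715 - 8898) = (43535/38688 - 14831)*(-36715 - 8898) = -573738193/38688*(-45613) = 26169920197309/38688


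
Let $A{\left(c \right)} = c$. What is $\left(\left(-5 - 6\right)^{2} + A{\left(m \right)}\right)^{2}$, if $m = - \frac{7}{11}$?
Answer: $\frac{1752976}{121} \approx 14487.0$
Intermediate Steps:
$m = - \frac{7}{11}$ ($m = \left(-7\right) \frac{1}{11} = - \frac{7}{11} \approx -0.63636$)
$\left(\left(-5 - 6\right)^{2} + A{\left(m \right)}\right)^{2} = \left(\left(-5 - 6\right)^{2} - \frac{7}{11}\right)^{2} = \left(\left(-11\right)^{2} - \frac{7}{11}\right)^{2} = \left(121 - \frac{7}{11}\right)^{2} = \left(\frac{1324}{11}\right)^{2} = \frac{1752976}{121}$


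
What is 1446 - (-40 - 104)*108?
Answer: 16998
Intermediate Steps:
1446 - (-40 - 104)*108 = 1446 - (-144)*108 = 1446 - 1*(-15552) = 1446 + 15552 = 16998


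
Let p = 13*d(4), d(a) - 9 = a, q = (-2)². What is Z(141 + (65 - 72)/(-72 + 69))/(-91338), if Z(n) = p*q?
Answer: -26/3513 ≈ -0.0074011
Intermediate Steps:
q = 4
d(a) = 9 + a
p = 169 (p = 13*(9 + 4) = 13*13 = 169)
Z(n) = 676 (Z(n) = 169*4 = 676)
Z(141 + (65 - 72)/(-72 + 69))/(-91338) = 676/(-91338) = 676*(-1/91338) = -26/3513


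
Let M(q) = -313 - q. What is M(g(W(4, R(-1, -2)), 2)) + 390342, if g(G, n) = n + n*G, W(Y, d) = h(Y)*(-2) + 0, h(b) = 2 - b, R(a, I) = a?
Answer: 390019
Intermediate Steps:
W(Y, d) = -4 + 2*Y (W(Y, d) = (2 - Y)*(-2) + 0 = (-4 + 2*Y) + 0 = -4 + 2*Y)
g(G, n) = n + G*n
M(g(W(4, R(-1, -2)), 2)) + 390342 = (-313 - 2*(1 + (-4 + 2*4))) + 390342 = (-313 - 2*(1 + (-4 + 8))) + 390342 = (-313 - 2*(1 + 4)) + 390342 = (-313 - 2*5) + 390342 = (-313 - 1*10) + 390342 = (-313 - 10) + 390342 = -323 + 390342 = 390019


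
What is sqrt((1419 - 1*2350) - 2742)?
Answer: I*sqrt(3673) ≈ 60.605*I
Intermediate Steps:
sqrt((1419 - 1*2350) - 2742) = sqrt((1419 - 2350) - 2742) = sqrt(-931 - 2742) = sqrt(-3673) = I*sqrt(3673)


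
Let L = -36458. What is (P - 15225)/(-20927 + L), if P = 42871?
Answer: -1202/2495 ≈ -0.48176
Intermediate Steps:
(P - 15225)/(-20927 + L) = (42871 - 15225)/(-20927 - 36458) = 27646/(-57385) = 27646*(-1/57385) = -1202/2495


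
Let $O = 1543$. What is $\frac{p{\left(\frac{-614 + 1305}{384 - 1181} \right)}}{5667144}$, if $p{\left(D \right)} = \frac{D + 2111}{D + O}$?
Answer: $\frac{35037}{145111944740} \approx 2.4145 \cdot 10^{-7}$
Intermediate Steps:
$p{\left(D \right)} = \frac{2111 + D}{1543 + D}$ ($p{\left(D \right)} = \frac{D + 2111}{D + 1543} = \frac{2111 + D}{1543 + D}$)
$\frac{p{\left(\frac{-614 + 1305}{384 - 1181} \right)}}{5667144} = \frac{\frac{1}{1543 + \frac{-614 + 1305}{384 - 1181}} \left(2111 + \frac{-614 + 1305}{384 - 1181}\right)}{5667144} = \frac{2111 + \frac{691}{-797}}{1543 + \frac{691}{-797}} \cdot \frac{1}{5667144} = \frac{2111 + 691 \left(- \frac{1}{797}\right)}{1543 + 691 \left(- \frac{1}{797}\right)} \frac{1}{5667144} = \frac{2111 - \frac{691}{797}}{1543 - \frac{691}{797}} \cdot \frac{1}{5667144} = \frac{1}{\frac{1229080}{797}} \cdot \frac{1681776}{797} \cdot \frac{1}{5667144} = \frac{797}{1229080} \cdot \frac{1681776}{797} \cdot \frac{1}{5667144} = \frac{210222}{153635} \cdot \frac{1}{5667144} = \frac{35037}{145111944740}$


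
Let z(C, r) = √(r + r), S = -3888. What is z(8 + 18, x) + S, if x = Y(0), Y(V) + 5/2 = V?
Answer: -3888 + I*√5 ≈ -3888.0 + 2.2361*I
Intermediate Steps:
Y(V) = -5/2 + V
x = -5/2 (x = -5/2 + 0 = -5/2 ≈ -2.5000)
z(C, r) = √2*√r (z(C, r) = √(2*r) = √2*√r)
z(8 + 18, x) + S = √2*√(-5/2) - 3888 = √2*(I*√10/2) - 3888 = I*√5 - 3888 = -3888 + I*√5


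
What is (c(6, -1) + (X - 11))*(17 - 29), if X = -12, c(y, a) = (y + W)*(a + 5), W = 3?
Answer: -156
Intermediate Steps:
c(y, a) = (3 + y)*(5 + a) (c(y, a) = (y + 3)*(a + 5) = (3 + y)*(5 + a))
(c(6, -1) + (X - 11))*(17 - 29) = ((15 + 3*(-1) + 5*6 - 1*6) + (-12 - 11))*(17 - 29) = ((15 - 3 + 30 - 6) - 23)*(-12) = (36 - 23)*(-12) = 13*(-12) = -156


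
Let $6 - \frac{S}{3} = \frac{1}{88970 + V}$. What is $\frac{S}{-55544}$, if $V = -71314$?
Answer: $- \frac{317805}{980684864} \approx -0.00032406$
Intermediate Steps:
$S = \frac{317805}{17656}$ ($S = 18 - \frac{3}{88970 - 71314} = 18 - \frac{3}{17656} = \frac{317805}{17656} \approx 18.0$)
$\frac{S}{-55544} = \frac{317805}{17656 \left(-55544\right)} = \frac{317805}{17656} \left(- \frac{1}{55544}\right) = - \frac{317805}{980684864}$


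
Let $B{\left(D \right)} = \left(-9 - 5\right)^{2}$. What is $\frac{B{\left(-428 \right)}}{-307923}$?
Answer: $- \frac{28}{43989} \approx -0.00063652$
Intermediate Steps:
$B{\left(D \right)} = 196$ ($B{\left(D \right)} = \left(-14\right)^{2} = 196$)
$\frac{B{\left(-428 \right)}}{-307923} = \frac{196}{-307923} = 196 \left(- \frac{1}{307923}\right) = - \frac{28}{43989}$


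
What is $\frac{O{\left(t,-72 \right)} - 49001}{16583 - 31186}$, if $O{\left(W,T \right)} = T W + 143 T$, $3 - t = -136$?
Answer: $\frac{69305}{14603} \approx 4.7459$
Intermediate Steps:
$t = 139$ ($t = 3 - -136 = 3 + 136 = 139$)
$O{\left(W,T \right)} = 143 T + T W$
$\frac{O{\left(t,-72 \right)} - 49001}{16583 - 31186} = \frac{- 72 \left(143 + 139\right) - 49001}{16583 - 31186} = \frac{\left(-72\right) 282 - 49001}{-14603} = \left(-20304 - 49001\right) \left(- \frac{1}{14603}\right) = \left(-69305\right) \left(- \frac{1}{14603}\right) = \frac{69305}{14603}$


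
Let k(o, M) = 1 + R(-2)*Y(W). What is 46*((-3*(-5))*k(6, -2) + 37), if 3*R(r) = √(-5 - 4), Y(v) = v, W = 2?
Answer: 2392 + 1380*I ≈ 2392.0 + 1380.0*I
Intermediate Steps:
R(r) = I (R(r) = √(-5 - 4)/3 = √(-9)/3 = (3*I)/3 = I)
k(o, M) = 1 + 2*I (k(o, M) = 1 + I*2 = 1 + 2*I)
46*((-3*(-5))*k(6, -2) + 37) = 46*((-3*(-5))*(1 + 2*I) + 37) = 46*(15*(1 + 2*I) + 37) = 46*((15 + 30*I) + 37) = 46*(52 + 30*I) = 2392 + 1380*I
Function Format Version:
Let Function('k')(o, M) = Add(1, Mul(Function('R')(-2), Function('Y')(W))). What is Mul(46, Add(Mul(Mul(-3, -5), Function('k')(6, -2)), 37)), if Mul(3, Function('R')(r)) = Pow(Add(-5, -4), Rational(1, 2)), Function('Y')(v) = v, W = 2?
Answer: Add(2392, Mul(1380, I)) ≈ Add(2392.0, Mul(1380.0, I))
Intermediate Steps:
Function('R')(r) = I (Function('R')(r) = Mul(Rational(1, 3), Pow(Add(-5, -4), Rational(1, 2))) = Mul(Rational(1, 3), Pow(-9, Rational(1, 2))) = Mul(Rational(1, 3), Mul(3, I)) = I)
Function('k')(o, M) = Add(1, Mul(2, I)) (Function('k')(o, M) = Add(1, Mul(I, 2)) = Add(1, Mul(2, I)))
Mul(46, Add(Mul(Mul(-3, -5), Function('k')(6, -2)), 37)) = Mul(46, Add(Mul(Mul(-3, -5), Add(1, Mul(2, I))), 37)) = Mul(46, Add(Mul(15, Add(1, Mul(2, I))), 37)) = Mul(46, Add(Add(15, Mul(30, I)), 37)) = Mul(46, Add(52, Mul(30, I))) = Add(2392, Mul(1380, I))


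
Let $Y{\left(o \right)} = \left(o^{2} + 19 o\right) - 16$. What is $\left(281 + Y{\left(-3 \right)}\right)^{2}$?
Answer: $47089$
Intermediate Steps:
$Y{\left(o \right)} = -16 + o^{2} + 19 o$
$\left(281 + Y{\left(-3 \right)}\right)^{2} = \left(281 + \left(-16 + \left(-3\right)^{2} + 19 \left(-3\right)\right)\right)^{2} = \left(281 - 64\right)^{2} = 217^{2} = 47089$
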